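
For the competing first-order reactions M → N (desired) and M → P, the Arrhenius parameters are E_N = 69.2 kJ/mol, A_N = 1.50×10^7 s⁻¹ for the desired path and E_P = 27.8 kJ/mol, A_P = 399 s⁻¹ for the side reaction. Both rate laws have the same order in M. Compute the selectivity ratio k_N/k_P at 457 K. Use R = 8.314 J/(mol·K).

0.697

With equal orders, S_{N/P} = k_N/k_P = (A_N/A_P)·exp[(E_P−E_N)/(RT)].
(E_P−E_N)/(RT) = (27.8−69.2)×10³/(8.314×457) = -41400/3799 = -10.90.
k_N/k_P = (1.50×10^7/399)·exp(-10.90) = 37594 × 1.853×10^-5 = 0.697.
Since E_N > E_P, raising the temperature improves selectivity toward N.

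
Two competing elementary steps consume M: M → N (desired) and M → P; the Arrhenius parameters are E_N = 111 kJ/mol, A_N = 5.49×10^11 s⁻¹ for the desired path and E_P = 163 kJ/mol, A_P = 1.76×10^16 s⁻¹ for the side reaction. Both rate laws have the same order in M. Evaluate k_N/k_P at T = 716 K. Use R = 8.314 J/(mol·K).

k_N/k_P = (A_N/A_P)·exp[−(E_N−E_P)/(RT)] = (A_N/A_P)·exp[(E_P−E_N)/(RT)].
(E_P−E_N)/(RT) = (163−111)×10³/(8.314×716) = 52000/5953 = 8.735.
k_N/k_P = (5.49×10^11/1.76×10^16)·exp(8.735) = 3.119×10^-5 × 6219 = 0.194.

0.194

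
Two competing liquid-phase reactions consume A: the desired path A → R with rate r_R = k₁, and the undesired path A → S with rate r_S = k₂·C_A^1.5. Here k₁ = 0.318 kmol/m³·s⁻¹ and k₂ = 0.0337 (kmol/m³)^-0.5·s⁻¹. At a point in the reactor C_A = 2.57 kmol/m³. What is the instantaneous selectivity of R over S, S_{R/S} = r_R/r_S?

S_{R/S} = r_R/r_S = (k₁)/(k₂·C_A^1.5) = (k₁/k₂)·C_A^-1.5.
= (0.318) / (0.0337×2.570^1.5) = 0.3180/0.1388 = 2.29.
The undesired path is higher order in A, so low C_A (CSTR or dilute feed) favours R.

2.29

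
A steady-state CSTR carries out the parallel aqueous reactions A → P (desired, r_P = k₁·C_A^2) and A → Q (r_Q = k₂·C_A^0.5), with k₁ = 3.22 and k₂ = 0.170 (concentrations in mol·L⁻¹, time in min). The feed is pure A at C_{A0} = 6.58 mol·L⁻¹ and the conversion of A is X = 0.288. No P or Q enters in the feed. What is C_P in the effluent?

Exit C_A = C_{A0}(1−X) = 6.58×0.712 = 4.685 mol·L⁻¹.
A CSTR operates uniformly at the exit composition, giving r_P = 70.68 and r_Q = 0.3680 (each k·C_A^n at C_A = 4.685).
Fraction of consumed A going to P: r_P/(r_P+r_Q) = 0.9948.
C_P = 0.9948·C_{A0}·X = 0.9948×6.58×0.288 = 1.89 mol·L⁻¹.

1.89 mol·L⁻¹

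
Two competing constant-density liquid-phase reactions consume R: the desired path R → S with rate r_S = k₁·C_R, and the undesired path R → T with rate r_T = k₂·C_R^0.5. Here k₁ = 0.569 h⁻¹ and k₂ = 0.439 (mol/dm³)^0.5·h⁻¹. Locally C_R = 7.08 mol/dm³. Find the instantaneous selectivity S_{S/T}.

S_{S/T} = r_S/r_T = (k₁·C_R)/(k₂·C_R^0.5) = (k₁/k₂)·C_R^0.5.
= (0.569×7.080) / (0.439×7.080^0.5) = 4.029/1.168 = 3.45.
Since the desired path is higher order in R, keeping C_R high (PFR or concentrated feed) favours S.

3.45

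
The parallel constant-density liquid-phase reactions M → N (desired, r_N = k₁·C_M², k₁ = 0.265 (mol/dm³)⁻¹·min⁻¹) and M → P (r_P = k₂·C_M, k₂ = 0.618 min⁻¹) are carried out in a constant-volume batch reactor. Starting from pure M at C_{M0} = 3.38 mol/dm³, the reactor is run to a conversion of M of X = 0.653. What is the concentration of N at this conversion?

C_M = C_{M0}(1−X) = 1.173 mol/dm³.
Along a PFR/batch, dC_P/dC_M = −r_P/(r_N+r_P) = −k₂/(k₂+k₁·C_M).
Integrating from C_{M0} to C_M: C_P = (0.618/0.265)·ln[(0.618+0.265·3.38)/(0.618+0.265·1.17)] = 2.332·ln(1.514/0.9288) = 1.139 mol/dm³.
Then C_N = (C_{M0}−C_M) − C_P = 2.207 − 1.139 = 1.068 mol/dm³.

1.07 mol/dm³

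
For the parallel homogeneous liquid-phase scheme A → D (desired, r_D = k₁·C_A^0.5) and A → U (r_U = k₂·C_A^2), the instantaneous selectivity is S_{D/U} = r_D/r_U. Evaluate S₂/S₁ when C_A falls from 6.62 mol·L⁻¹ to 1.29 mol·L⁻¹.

11.6

S_{D/U} = (k₁/k₂)·C_A^-1.5, so S₂/S₁ = (C_{A,2}/C_{A,1})^-1.5.
= (1.29/6.62)^(-1.5) = (0.1949)^(-1.5) = 11.6.
Selectivity toward D rises as C_A falls — low-concentration operation is favoured.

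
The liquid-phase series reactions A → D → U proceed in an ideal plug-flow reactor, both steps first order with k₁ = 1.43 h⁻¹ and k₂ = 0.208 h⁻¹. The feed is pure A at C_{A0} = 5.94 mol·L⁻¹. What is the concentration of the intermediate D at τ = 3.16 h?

For first-order series with pure A initially, C_D(τ) = k₁C_{A0}/(k₂−k₁)·(e^(−k₁τ) − e^(−k₂τ)).
e^(−k₁τ) = e^(−1.43×3.16) = e^(−4.519) = 0.01090; e^(−k₂τ) = e^(−0.6573) = 0.5183.
C_D = 1.43×5.94/(0.208−1.43) × (0.01090−0.5183) = (-6.951)×(-0.5074) = 3.527 mol·L⁻¹.

3.53 mol·L⁻¹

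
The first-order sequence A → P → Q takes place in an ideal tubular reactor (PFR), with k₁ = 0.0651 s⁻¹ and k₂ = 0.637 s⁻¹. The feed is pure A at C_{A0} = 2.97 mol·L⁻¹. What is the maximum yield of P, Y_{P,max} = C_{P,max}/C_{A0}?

0.0788

For a first-order series the maximum intermediate yield is C_{P,max}/C_{A0} = (k₁/k₂)^[k₂/(k₂−k₁)].
= (0.0651/0.637)^(0.637/(0.637−0.0651)) = (0.1022)^(1.114) = 0.07883.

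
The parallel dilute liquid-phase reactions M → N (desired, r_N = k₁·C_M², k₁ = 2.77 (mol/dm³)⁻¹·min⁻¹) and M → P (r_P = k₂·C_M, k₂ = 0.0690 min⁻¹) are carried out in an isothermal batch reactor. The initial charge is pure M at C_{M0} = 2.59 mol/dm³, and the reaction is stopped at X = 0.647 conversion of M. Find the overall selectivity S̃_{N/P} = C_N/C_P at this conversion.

64.7

C_M = C_{M0}(1−X) = 0.9143 mol/dm³.
Along a PFR/batch, dC_P/dC_M = −r_P/(r_N+r_P) = −k₂/(k₂+k₁·C_M).
Integrating from C_{M0} to C_M: C_P = (0.0690/2.77)·ln[(0.0690+2.77·2.59)/(0.0690+2.77·0.914)] = 0.02491·ln(7.243/2.602) = 0.02551 mol/dm³.
Then C_N = (C_{M0}−C_M) − C_P = 1.676 − 0.02551 = 1.650 mol/dm³.
S̃_{N/P} = C_N/C_P = 1.650/0.02551 = 64.7.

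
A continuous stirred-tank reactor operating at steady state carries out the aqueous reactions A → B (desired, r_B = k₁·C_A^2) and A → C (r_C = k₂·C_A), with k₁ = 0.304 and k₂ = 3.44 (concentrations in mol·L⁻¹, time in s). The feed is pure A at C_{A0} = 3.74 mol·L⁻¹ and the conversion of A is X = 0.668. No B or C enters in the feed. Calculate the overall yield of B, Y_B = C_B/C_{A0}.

Exit C_A = C_{A0}(1−X) = 3.74×0.332 = 1.242 mol·L⁻¹.
A CSTR operates uniformly at the exit composition, giving r_B = 0.4687 and r_C = 4.271 (each k·C_A^n at C_A = 1.242).
Fraction of consumed A going to B: r_B/(r_B+r_C) = 0.09888.
C_B = 0.09888·C_{A0}·X = 0.09888×3.74×0.668 = 0.247 mol·L⁻¹; Y_B = C_B/C_{A0} = 0.0661.

0.0661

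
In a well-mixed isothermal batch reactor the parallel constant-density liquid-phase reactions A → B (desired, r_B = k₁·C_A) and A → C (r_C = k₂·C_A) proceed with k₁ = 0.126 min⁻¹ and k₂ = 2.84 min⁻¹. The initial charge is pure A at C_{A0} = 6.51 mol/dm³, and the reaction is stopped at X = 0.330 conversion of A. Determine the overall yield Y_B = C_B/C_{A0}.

0.0140

C_A = C_{A0}(1−X) = 4.362 mol/dm³.
Both paths are first order in A, so the instantaneous fraction to B is constant: dC_B/d(−C_A) = k₁/(k₁+k₂) = 0.04248.
C_B = 0.04248·(C_{A0}−C_A) = 0.04248×2.148 = 0.0913 mol/dm³.
Y_B = C_B/C_{A0} = 0.09126/6.51 = 0.0140.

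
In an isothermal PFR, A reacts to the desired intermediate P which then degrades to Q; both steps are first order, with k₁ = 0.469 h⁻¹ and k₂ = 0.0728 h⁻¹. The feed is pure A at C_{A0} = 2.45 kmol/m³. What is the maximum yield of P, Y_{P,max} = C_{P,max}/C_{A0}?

0.710

Evaluating C_P at τ_opt = ln(k₂/k₁)/(k₂−k₁) gives C_{P,max}/C_{A0} = (k₁/k₂)^[k₂/(k₂−k₁)].
= (0.469/0.0728)^(0.0728/(0.0728−0.469)) = (6.442)^(-0.1837) = 0.7101.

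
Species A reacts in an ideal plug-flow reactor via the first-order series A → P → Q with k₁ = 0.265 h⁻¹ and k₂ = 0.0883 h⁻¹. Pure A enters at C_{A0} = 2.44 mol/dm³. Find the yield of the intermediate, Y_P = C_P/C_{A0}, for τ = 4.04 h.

0.536

Solving the coupled first-order balances gives C_P(τ) = [k₁/(k₂−k₁)]·C_{A0}·(e^(−k₁τ) − e^(−k₂τ)).
e^(−k₁τ) = e^(−0.265×4.04) = e^(−1.071) = 0.3428; e^(−k₂τ) = e^(−0.3567) = 0.7000.
C_P = 0.265×2.44/(0.0883−0.265) × (0.3428−0.7000) = (-3.659)×(-0.3572) = 1.307 mol/dm³.
Y_P = C_P/C_{A0} = 1.307/2.44 = 0.536.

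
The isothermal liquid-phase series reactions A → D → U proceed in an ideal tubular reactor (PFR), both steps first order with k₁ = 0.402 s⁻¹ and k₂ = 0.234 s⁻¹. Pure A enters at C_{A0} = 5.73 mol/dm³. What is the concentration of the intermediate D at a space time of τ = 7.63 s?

1.66 mol/dm³

Solving the coupled first-order balances gives C_D(τ) = [k₁/(k₂−k₁)]·C_{A0}·(e^(−k₁τ) − e^(−k₂τ)).
e^(−k₁τ) = e^(−0.402×7.63) = e^(−3.067) = 0.04655; e^(−k₂τ) = e^(−1.785) = 0.1677.
C_D = 0.402×5.73/(0.234−0.402) × (0.04655−0.1677) = (-13.71)×(-0.1212) = 1.661 mol/dm³.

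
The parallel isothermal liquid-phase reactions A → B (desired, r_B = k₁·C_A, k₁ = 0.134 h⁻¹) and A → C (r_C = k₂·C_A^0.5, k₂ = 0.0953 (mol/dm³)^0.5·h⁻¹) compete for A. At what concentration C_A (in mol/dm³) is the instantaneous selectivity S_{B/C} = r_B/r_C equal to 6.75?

23.0 mol/dm³

S_{B/C} = (k₁/k₂)·C_A^0.5 ⇒ C_A = (S·k₂/k₁)^(2).
= (6.75×0.0953/0.134)^(2) = (4.801)^(2) = 23.0 mol/dm³.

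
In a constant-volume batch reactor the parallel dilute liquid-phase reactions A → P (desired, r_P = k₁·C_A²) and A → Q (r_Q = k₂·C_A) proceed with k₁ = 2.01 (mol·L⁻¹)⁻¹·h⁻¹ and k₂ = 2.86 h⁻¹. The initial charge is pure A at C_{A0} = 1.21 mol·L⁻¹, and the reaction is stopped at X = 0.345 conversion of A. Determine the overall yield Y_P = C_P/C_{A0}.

C_A = C_{A0}(1−X) = 0.7925 mol·L⁻¹.
Along a PFR/batch, dC_Q/dC_A = −r_Q/(r_P+r_Q) = −k₂/(k₂+k₁·C_A).
Integrating from C_{A0} to C_A: C_Q = (2.86/2.01)·ln[(2.86+2.01·1.21)/(2.86+2.01·0.793)] = 1.423·ln(5.292/4.453) = 0.2456 mol·L⁻¹.
Then C_P = (C_{A0}−C_A) − C_Q = 0.4174 − 0.2456 = 0.1718 mol·L⁻¹.
Y_P = C_P/C_{A0} = 0.1718/1.21 = 0.142.

0.142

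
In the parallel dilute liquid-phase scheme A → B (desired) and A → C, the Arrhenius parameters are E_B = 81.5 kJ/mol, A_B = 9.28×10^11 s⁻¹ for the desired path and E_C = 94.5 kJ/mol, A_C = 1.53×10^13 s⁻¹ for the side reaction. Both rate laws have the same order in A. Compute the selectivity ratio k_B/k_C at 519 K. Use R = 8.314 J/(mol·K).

1.23

With equal orders, S_{B/C} = k_B/k_C = (A_B/A_C)·exp[(E_C−E_B)/(RT)].
(E_C−E_B)/(RT) = (94.5−81.5)×10³/(8.314×519) = 13000/4315 = 3.013.
k_B/k_C = (9.28×10^11/1.53×10^13)·exp(3.013) = 0.06065 × 20.34 = 1.23.
Since E_B < E_C, lowering the temperature improves selectivity toward B.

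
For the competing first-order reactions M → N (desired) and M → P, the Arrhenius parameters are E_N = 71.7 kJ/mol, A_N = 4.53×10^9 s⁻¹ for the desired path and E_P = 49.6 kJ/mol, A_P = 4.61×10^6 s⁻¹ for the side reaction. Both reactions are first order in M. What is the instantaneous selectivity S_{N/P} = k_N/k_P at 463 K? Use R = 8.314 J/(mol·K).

With equal orders, S_{N/P} = k_N/k_P = (A_N/A_P)·exp[(E_P−E_N)/(RT)].
(E_P−E_N)/(RT) = (49.6−71.7)×10³/(8.314×463) = -22100/3849 = -5.741.
k_N/k_P = (4.53×10^9/4.61×10^6)·exp(-5.741) = 982.6 × 0.003211 = 3.16.
Since E_N > E_P, raising the temperature improves selectivity toward N.

3.16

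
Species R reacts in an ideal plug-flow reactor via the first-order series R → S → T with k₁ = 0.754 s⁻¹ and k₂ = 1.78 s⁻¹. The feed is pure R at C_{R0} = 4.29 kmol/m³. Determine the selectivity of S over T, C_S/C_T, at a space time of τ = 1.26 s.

The intermediate concentration in a first-order A→B→C sequence is C_S = k₁C_{R0}(e^(−k₁τ) − e^(−k₂τ))/(k₂−k₁).
e^(−k₁τ) = e^(−0.754×1.26) = e^(−0.9500) = 0.3867; e^(−k₂τ) = e^(−2.243) = 0.1062.
C_S = 0.754×4.29/(1.78−0.754) × (0.3867−0.1062) = 3.153×0.2806 = 0.8845 kmol/m³.
C_R = C_{R0}e^(−k₁τ) = 1.659 kmol/m³, so C_T = C_{R0}−C_R−C_S = 1.746 kmol/m³; C_S/C_T = 0.506.

0.506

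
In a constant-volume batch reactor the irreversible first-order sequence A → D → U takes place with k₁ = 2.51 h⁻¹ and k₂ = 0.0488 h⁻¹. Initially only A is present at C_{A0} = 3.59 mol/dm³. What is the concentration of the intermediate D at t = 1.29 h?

3.29 mol/dm³

The intermediate concentration in a first-order A→B→C sequence is C_D = k₁C_{A0}(e^(−k₁t) − e^(−k₂t))/(k₂−k₁).
e^(−k₁t) = e^(−2.51×1.29) = e^(−3.238) = 0.03925; e^(−k₂t) = e^(−0.06295) = 0.9390.
C_D = 2.51×3.59/(0.0488−2.51) × (0.03925−0.9390) = (-3.661)×(-0.8997) = 3.294 mol/dm³.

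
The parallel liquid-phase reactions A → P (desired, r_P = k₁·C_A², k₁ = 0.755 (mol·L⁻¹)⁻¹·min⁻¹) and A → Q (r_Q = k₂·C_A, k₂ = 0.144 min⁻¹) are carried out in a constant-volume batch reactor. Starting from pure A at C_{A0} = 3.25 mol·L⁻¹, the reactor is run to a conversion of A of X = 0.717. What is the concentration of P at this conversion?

2.11 mol·L⁻¹

C_A = C_{A0}(1−X) = 0.9198 mol·L⁻¹.
Along a PFR/batch, dC_Q/dC_A = −r_Q/(r_P+r_Q) = −k₂/(k₂+k₁·C_A).
Integrating from C_{A0} to C_A: C_Q = (0.144/0.755)·ln[(0.144+0.755·3.25)/(0.144+0.755·0.920)] = 0.1907·ln(2.598/0.8384) = 0.2157 mol·L⁻¹.
Then C_P = (C_{A0}−C_A) − C_Q = 2.330 − 0.2157 = 2.115 mol·L⁻¹.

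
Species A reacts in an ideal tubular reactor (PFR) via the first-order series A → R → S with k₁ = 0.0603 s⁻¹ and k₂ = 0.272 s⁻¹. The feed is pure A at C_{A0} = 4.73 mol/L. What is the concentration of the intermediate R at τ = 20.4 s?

0.389 mol/L

Solving the coupled first-order balances gives C_R(τ) = [k₁/(k₂−k₁)]·C_{A0}·(e^(−k₁τ) − e^(−k₂τ)).
e^(−k₁τ) = e^(−0.0603×20.4) = e^(−1.230) = 0.2923; e^(−k₂τ) = e^(−5.549) = 0.003892.
C_R = 0.0603×4.73/(0.272−0.0603) × (0.2923−0.003892) = 1.347×0.2884 = 0.3885 mol/L.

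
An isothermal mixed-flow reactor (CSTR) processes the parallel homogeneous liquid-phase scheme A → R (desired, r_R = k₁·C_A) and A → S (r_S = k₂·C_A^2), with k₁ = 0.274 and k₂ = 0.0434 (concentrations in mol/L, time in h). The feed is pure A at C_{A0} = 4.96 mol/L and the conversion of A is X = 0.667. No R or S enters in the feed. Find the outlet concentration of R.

2.62 mol/L

Exit C_A = C_{A0}(1−X) = 4.96×0.333 = 1.652 mol/L.
Rates in a CSTR are evaluated at the outlet concentration: r_R = 0.274×1.652 = 0.4526, r_S = 0.0434×1.652^2 = 0.1184.
Fraction of consumed A going to R: r_R/(r_R+r_S) = 0.7926.
C_R = 0.7926·C_{A0}·X = 0.7926×4.96×0.667 = 2.62 mol/L.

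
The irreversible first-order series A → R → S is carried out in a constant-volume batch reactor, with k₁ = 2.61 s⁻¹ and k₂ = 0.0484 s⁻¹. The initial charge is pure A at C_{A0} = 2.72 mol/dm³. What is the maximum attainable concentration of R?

2.52 mol/dm³

For a first-order series the maximum intermediate yield is C_{R,max}/C_{A0} = (k₁/k₂)^[k₂/(k₂−k₁)].
= (2.61/0.0484)^(0.0484/(0.0484−2.61)) = (53.93)^(-0.01889) = 0.9274.
C_{R,max} = 0.9274×2.72 = 2.52 mol/dm³.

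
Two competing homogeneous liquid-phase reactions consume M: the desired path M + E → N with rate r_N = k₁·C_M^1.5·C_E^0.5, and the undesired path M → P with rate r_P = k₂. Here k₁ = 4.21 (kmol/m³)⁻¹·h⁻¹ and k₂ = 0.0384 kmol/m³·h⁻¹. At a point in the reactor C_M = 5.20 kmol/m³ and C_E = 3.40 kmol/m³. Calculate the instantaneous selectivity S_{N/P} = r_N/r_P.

2397

S_{N/P} = r_N/r_P = (k₁·C_M^1.5·C_E^0.5)/(k₂) = (k₁/k₂)·C_M^1.5·C_E^0.5.
= (4.21×5.200^1.5×3.400^0.5) / (0.0384) = 92.05/0.03840 = 2397.
Since the desired path is higher order in M, keeping C_M high (PFR or concentrated feed) favours N.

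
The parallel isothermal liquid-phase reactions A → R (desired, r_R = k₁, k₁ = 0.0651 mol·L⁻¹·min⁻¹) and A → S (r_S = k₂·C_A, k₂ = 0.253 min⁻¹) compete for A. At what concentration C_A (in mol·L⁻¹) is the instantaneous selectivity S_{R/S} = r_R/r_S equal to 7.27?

S_{R/S} = (k₁/k₂)·C_A⁻¹ ⇒ C_A = (S·k₂/k₁)^(-1).
= (7.27×0.253/0.0651)^(-1) = (28.25)^(-1) = 0.0354 mol·L⁻¹.

0.0354 mol·L⁻¹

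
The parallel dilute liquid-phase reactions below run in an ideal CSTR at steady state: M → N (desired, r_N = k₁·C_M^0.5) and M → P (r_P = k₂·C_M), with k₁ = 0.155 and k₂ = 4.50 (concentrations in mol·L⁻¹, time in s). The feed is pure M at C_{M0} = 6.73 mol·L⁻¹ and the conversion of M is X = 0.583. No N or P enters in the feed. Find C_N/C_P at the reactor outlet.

Exit C_M = C_{M0}(1−X) = 6.73×0.417 = 2.806 mol·L⁻¹.
In a CSTR the entire volume is at exit conditions, so r_N = 0.155×2.806^0.5 = 0.2597 and r_P = 4.50×2.806 = 12.63.
Overall selectivity = C_N/C_P = r_Nτ/(r_Pτ) = r_N/r_P = 0.0206.

0.0206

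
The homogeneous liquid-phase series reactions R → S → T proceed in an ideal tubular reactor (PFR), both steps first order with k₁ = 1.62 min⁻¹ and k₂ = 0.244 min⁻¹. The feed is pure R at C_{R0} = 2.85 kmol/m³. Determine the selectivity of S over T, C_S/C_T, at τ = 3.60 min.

Solving the coupled first-order balances gives C_S(τ) = [k₁/(k₂−k₁)]·C_{R0}·(e^(−k₁τ) − e^(−k₂τ)).
e^(−k₁τ) = e^(−1.62×3.60) = e^(−5.832) = 0.002932; e^(−k₂τ) = e^(−0.8784) = 0.4154.
C_S = 1.62×2.85/(0.244−1.62) × (0.002932−0.4154) = (-3.355)×(-0.4125) = 1.384 kmol/m³.
C_R = C_{R0}e^(−k₁τ) = 0.008357 kmol/m³, so C_T = C_{R0}−C_R−C_S = 1.457 kmol/m³; C_S/C_T = 0.950.

0.950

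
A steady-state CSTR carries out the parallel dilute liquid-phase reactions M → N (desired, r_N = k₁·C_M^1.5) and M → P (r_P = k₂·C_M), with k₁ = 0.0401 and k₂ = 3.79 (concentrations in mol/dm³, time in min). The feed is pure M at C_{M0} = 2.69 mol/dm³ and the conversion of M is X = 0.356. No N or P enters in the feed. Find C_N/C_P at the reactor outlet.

0.0139

Exit C_M = C_{M0}(1−X) = 2.69×0.644 = 1.732 mol/dm³.
A CSTR operates uniformly at the exit composition, giving r_N = 0.09143 and r_P = 6.566 (each k·C_M^n at C_M = 1.732).
Overall selectivity = C_N/C_P = r_Nτ/(r_Pτ) = r_N/r_P = 0.0139.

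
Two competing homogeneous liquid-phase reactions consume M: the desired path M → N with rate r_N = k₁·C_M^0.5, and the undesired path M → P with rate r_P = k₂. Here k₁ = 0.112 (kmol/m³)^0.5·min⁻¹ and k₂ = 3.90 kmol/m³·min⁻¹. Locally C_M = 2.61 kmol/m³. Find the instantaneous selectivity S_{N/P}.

S_{N/P} = r_N/r_P = (k₁·C_M^0.5)/(k₂) = (k₁/k₂)·C_M^0.5.
= (0.112×2.610^0.5) / (3.90) = 0.1809/3.900 = 0.0464.

0.0464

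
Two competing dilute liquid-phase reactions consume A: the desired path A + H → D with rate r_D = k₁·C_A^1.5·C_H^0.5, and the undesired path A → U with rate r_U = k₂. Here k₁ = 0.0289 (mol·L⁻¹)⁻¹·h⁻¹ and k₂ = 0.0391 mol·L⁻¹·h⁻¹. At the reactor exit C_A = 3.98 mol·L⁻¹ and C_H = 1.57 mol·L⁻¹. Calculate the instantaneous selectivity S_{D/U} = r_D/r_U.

7.35

S_{D/U} = r_D/r_U = (k₁·C_A^1.5·C_H^0.5)/(k₂) = (k₁/k₂)·C_A^1.5·C_H^0.5.
= (0.0289×3.980^1.5×1.570^0.5) / (0.0391) = 0.2875/0.03910 = 7.35.
Since the desired path is higher order in A, keeping C_A high (PFR or concentrated feed) favours D.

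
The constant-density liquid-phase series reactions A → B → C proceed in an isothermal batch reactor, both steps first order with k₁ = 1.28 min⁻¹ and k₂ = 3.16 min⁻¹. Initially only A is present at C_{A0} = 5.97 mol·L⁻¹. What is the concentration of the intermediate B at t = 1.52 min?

For first-order series with pure A initially, C_B(t) = k₁C_{A0}/(k₂−k₁)·(e^(−k₁t) − e^(−k₂t)).
e^(−k₁t) = e^(−1.28×1.52) = e^(−1.946) = 0.1429; e^(−k₂t) = e^(−4.803) = 0.008203.
C_B = 1.28×5.97/(3.16−1.28) × (0.1429−0.008203) = 4.065×0.1347 = 0.5475 mol·L⁻¹.

0.548 mol·L⁻¹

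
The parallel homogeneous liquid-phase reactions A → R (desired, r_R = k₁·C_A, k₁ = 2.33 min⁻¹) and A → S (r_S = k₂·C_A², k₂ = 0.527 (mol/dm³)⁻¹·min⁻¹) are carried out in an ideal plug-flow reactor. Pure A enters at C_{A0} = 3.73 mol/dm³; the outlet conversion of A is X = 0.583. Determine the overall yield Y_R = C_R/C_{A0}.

0.368

C_A = C_{A0}(1−X) = 1.555 mol/dm³.
Along a PFR/batch, dC_R/dC_A = −r_R/(r_R+r_S) = −k₁/(k₁+k₂·C_A).
Integrating from C_{A0} to C_A: C_R = (2.33/0.527)·ln[(2.33+0.527·3.73)/(2.33+0.527·1.56)] = 4.421·ln(4.296/3.150) = 1.372 mol/dm³.
Y_R = C_R/C_{A0} = 1.372/3.73 = 0.368.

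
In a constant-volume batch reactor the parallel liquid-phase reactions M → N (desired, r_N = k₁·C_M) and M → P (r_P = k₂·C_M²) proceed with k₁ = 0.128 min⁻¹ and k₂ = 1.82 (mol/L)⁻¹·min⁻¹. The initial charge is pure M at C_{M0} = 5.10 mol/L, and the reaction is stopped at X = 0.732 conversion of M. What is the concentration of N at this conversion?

0.0900 mol/L

C_M = C_{M0}(1−X) = 1.367 mol/L.
Along a PFR/batch, dC_N/dC_M = −r_N/(r_N+r_P) = −k₁/(k₁+k₂·C_M).
Integrating from C_{M0} to C_M: C_N = (0.128/1.82)·ln[(0.128+1.82·5.10)/(0.128+1.82·1.37)] = 0.07033·ln(9.410/2.616) = 0.09004 mol/L.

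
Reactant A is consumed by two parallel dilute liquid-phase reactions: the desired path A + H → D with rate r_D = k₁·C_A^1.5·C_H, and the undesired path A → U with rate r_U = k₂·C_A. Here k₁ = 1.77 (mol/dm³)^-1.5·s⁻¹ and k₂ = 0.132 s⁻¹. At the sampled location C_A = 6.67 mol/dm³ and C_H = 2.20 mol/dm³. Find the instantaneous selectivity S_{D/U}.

76.2

S_{D/U} = r_D/r_U = (k₁·C_A^1.5·C_H)/(k₂·C_A) = (k₁/k₂)·C_A^0.5·C_H.
= (1.77×6.670^1.5×2.200) / (0.132×6.670) = 67.08/0.8804 = 76.2.
Since the desired path is higher order in A, keeping C_A high (PFR or concentrated feed) favours D.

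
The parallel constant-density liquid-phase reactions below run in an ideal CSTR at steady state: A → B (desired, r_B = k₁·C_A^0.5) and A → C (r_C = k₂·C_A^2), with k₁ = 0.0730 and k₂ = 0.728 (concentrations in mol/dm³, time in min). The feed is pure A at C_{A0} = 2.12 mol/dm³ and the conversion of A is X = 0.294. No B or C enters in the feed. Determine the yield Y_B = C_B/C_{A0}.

0.0153

Exit C_A = C_{A0}(1−X) = 2.12×0.706 = 1.497 mol/dm³.
A CSTR operates uniformly at the exit composition, giving r_B = 0.08931 and r_C = 1.631 (each k·C_A^n at C_A = 1.497).
Fraction of consumed A going to B: r_B/(r_B+r_C) = 0.05192.
C_B = 0.05192·C_{A0}·X = 0.05192×2.12×0.294 = 0.0324 mol/dm³; Y_B = C_B/C_{A0} = 0.0153.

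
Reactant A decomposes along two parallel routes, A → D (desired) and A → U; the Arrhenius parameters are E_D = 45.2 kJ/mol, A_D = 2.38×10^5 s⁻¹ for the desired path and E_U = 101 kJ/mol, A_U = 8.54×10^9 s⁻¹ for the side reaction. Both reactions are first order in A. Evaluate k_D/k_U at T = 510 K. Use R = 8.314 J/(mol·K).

14.5

With equal orders, S_{D/U} = k_D/k_U = (A_D/A_U)·exp[(E_U−E_D)/(RT)].
(E_U−E_D)/(RT) = (101−45.2)×10³/(8.314×510) = 55800/4240 = 13.16.
k_D/k_U = (2.38×10^5/8.54×10^9)·exp(13.16) = 2.787×10^-5 × 5.191×10^5 = 14.5.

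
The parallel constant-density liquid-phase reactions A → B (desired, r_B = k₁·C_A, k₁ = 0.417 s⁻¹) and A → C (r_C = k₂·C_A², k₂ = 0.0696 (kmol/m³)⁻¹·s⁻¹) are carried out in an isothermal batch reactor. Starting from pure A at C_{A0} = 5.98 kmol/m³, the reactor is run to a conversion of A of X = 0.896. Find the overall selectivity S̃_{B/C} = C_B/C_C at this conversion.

1.97

C_A = C_{A0}(1−X) = 0.6219 kmol/m³.
Along a PFR/batch, dC_B/dC_A = −r_B/(r_B+r_C) = −k₁/(k₁+k₂·C_A).
Integrating from C_{A0} to C_A: C_B = (0.417/0.0696)·ln[(0.417+0.0696·5.98)/(0.417+0.0696·0.622)] = 5.991·ln(0.8332/0.4603) = 3.556 kmol/m³.
C_C = (C_{A0}−C_A)−C_B = 1.803 kmol/m³; S̃_{B/C} = 3.556/1.803 = 1.97.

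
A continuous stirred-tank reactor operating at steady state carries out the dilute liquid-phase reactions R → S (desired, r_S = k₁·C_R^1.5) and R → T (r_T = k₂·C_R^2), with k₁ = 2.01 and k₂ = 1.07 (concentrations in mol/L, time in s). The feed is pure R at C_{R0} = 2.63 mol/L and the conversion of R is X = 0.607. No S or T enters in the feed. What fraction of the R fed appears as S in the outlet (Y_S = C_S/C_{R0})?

Exit C_R = C_{R0}(1−X) = 2.63×0.393 = 1.034 mol/L.
A CSTR operates uniformly at the exit composition, giving r_S = 2.112 and r_T = 1.143 (each k·C_R^n at C_R = 1.034).
Fraction of consumed R going to S: r_S/(r_S+r_T) = 0.6488.
C_S = 0.6488·C_{R0}·X = 0.6488×2.63×0.607 = 1.04 mol/L; Y_S = C_S/C_{R0} = 0.394.

0.394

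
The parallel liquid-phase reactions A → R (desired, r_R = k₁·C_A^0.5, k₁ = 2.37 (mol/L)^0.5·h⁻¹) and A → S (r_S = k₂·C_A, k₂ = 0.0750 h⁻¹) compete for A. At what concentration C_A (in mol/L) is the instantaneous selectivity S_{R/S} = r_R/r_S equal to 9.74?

S_{R/S} = (k₁/k₂)·C_A^-0.5 ⇒ C_A = (S·k₂/k₁)^(-2).
= (9.74×0.0750/2.37)^(-2) = (0.3082)^(-2) = 10.5 mol/L.

10.5 mol/L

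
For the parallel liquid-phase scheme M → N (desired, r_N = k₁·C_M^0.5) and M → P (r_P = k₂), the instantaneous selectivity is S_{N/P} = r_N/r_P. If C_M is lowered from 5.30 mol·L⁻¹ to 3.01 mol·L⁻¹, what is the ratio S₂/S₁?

S_{N/P} = (k₁/k₂)·C_M^0.5, so S₂/S₁ = (C_{M,2}/C_{M,1})^0.5.
= (3.01/5.30)^0.5 = (0.5679)^0.5 = 0.754.
Selectivity toward N falls as C_M falls — high-concentration operation is favoured.

0.754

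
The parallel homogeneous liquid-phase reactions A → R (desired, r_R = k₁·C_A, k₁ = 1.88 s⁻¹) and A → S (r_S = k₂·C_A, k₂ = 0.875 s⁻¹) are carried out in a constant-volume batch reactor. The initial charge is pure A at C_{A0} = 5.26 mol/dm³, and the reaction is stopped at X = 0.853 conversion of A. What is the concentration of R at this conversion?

C_A = C_{A0}(1−X) = 0.7732 mol/dm³.
Both paths are first order in A, so the instantaneous fraction to R is constant: dC_R/d(−C_A) = k₁/(k₁+k₂) = 0.6824.
C_R = 0.6824·(C_{A0}−C_A) = 0.6824×4.487 = 3.06 mol/dm³.

3.06 mol/dm³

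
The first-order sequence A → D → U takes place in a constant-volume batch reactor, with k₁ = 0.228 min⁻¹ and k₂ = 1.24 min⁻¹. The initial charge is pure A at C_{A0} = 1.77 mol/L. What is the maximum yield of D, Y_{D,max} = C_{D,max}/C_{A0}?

For a first-order series the maximum intermediate yield is C_{D,max}/C_{A0} = (k₁/k₂)^[k₂/(k₂−k₁)].
= (0.228/1.24)^(1.24/(1.24−0.228)) = (0.1839)^(1.225) = 0.1255.

0.126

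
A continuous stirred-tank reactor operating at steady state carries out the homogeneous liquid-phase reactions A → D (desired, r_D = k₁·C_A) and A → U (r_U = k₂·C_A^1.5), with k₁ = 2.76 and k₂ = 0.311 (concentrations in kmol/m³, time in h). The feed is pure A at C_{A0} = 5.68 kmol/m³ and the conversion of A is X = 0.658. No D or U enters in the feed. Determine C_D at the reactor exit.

3.23 kmol/m³

Exit C_A = C_{A0}(1−X) = 5.68×0.342 = 1.943 kmol/m³.
A CSTR operates uniformly at the exit composition, giving r_D = 5.361 and r_U = 0.8420 (each k·C_A^n at C_A = 1.943).
Fraction of consumed A going to D: r_D/(r_D+r_U) = 0.8643.
C_D = 0.8643·C_{A0}·X = 0.8643×5.68×0.658 = 3.23 kmol/m³.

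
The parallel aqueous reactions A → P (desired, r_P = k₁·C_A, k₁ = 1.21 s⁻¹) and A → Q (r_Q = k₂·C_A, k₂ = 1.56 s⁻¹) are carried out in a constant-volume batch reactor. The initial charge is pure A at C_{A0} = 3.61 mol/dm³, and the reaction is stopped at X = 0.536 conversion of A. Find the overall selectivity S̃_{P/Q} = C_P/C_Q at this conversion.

C_A = C_{A0}(1−X) = 1.675 mol/dm³.
Both paths are first order in A, so the instantaneous fraction to P is constant: dC_P/d(−C_A) = k₁/(k₁+k₂) = 0.4368.
C_P = 0.4368·(C_{A0}−C_A) = 0.4368×1.935 = 0.845 mol/dm³.
C_Q = (C_{A0}−C_A)−C_P = 1.090 mol/dm³; S̃_{P/Q} = 0.8452/1.090 = 0.776.

0.776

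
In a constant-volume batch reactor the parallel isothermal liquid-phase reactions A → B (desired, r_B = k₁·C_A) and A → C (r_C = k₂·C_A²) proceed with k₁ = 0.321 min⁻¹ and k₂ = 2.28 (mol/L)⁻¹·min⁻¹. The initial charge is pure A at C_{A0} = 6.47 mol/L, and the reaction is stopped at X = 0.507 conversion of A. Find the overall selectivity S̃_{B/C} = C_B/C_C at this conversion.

C_A = C_{A0}(1−X) = 3.190 mol/L.
Along a PFR/batch, dC_B/dC_A = −r_B/(r_B+r_C) = −k₁/(k₁+k₂·C_A).
Integrating from C_{A0} to C_A: C_B = (0.321/2.28)·ln[(0.321+2.28·6.47)/(0.321+2.28·3.19)] = 0.1408·ln(15.07/7.594) = 0.09652 mol/L.
C_C = (C_{A0}−C_A)−C_B = 3.184 mol/L; S̃_{B/C} = 0.09652/3.184 = 0.0303.

0.0303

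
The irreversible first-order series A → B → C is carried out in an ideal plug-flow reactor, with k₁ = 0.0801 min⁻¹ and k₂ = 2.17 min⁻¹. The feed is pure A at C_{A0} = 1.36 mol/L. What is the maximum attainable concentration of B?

0.0442 mol/L

At the optimum, C_{B,max}/C_{A0} = (k₁/k₂)^[k₂/(k₂−k₁)].
= (0.0801/2.17)^(2.17/(2.17−0.0801)) = (0.03691)^(1.038) = 0.03253.
C_{B,max} = 0.03253×1.36 = 0.0442 mol/L.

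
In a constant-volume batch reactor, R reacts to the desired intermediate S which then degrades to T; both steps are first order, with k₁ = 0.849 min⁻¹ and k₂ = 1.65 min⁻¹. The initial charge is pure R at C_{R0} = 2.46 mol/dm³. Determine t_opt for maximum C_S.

0.830 min

Setting dC_S/dt = 0 gives t_opt = ln(k₂/k₁)/(k₂−k₁).
= ln(1.65/0.849)/(1.65−0.849) = ln(1.943)/0.8010 = 0.6645/0.8010 = 0.830 min.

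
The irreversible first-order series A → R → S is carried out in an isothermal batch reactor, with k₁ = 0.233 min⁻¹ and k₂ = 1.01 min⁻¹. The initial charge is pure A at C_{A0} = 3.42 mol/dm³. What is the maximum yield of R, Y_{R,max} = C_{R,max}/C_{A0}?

For a first-order series the maximum intermediate yield is C_{R,max}/C_{A0} = (k₁/k₂)^[k₂/(k₂−k₁)].
= (0.233/1.01)^(1.01/(1.01−0.233)) = (0.2307)^(1.300) = 0.1486.

0.149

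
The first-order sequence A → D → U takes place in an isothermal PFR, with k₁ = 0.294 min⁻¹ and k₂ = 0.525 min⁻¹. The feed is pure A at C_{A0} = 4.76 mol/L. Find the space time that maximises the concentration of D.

For first-order series the maximum of C_D occurs at τ_opt = ln(k₂/k₁)/(k₂−k₁).
= ln(0.525/0.294)/(0.525−0.294) = ln(1.786)/0.2310 = 0.5798/0.2310 = 2.51 min.

2.51 min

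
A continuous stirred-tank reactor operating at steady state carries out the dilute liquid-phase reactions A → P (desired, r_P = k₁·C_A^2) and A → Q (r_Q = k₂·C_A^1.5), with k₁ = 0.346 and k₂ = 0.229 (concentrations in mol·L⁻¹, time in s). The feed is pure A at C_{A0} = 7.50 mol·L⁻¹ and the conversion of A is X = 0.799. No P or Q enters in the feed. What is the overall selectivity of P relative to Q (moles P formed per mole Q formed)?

1.86

Exit C_A = C_{A0}(1−X) = 7.50×0.201 = 1.507 mol·L⁻¹.
In a CSTR the entire volume is at exit conditions, so r_P = 0.346×1.507^2 = 0.7863 and r_Q = 0.229×1.507^1.5 = 0.4239.
Overall selectivity = C_P/C_Q = r_Pτ/(r_Qτ) = r_P/r_Q = 1.86.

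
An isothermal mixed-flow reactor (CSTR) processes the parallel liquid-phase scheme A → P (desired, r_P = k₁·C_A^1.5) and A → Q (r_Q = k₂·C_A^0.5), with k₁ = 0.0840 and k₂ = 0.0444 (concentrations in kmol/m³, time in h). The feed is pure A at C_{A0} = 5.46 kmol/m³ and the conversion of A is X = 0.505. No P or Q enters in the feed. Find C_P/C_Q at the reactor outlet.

5.11

Exit C_A = C_{A0}(1−X) = 5.46×0.495 = 2.703 kmol/m³.
In a CSTR the entire volume is at exit conditions, so r_P = 0.0840×2.703^1.5 = 0.3732 and r_Q = 0.0444×2.703^0.5 = 0.07299.
Overall selectivity = C_P/C_Q = r_Pτ/(r_Qτ) = r_P/r_Q = 5.11.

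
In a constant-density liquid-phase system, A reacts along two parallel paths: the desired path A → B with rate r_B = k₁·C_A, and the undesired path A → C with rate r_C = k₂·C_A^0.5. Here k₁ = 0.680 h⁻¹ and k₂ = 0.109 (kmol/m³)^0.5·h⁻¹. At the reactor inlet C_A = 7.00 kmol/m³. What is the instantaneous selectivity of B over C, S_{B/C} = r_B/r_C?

S_{B/C} = r_B/r_C = (k₁·C_A)/(k₂·C_A^0.5) = (k₁/k₂)·C_A^0.5.
= (0.680×7.000) / (0.109×7.000^0.5) = 4.760/0.2884 = 16.5.

16.5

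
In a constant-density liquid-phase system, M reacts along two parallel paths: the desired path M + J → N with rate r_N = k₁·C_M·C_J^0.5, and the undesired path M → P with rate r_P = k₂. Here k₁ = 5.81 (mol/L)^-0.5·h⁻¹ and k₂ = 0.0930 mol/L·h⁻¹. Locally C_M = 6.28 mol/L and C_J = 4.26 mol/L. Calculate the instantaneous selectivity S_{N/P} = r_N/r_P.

810

S_{N/P} = r_N/r_P = (k₁·C_M·C_J^0.5)/(k₂) = (k₁/k₂)·C_M·C_J^0.5.
= (5.81×6.280×4.260^0.5) / (0.0930) = 75.31/0.09300 = 810.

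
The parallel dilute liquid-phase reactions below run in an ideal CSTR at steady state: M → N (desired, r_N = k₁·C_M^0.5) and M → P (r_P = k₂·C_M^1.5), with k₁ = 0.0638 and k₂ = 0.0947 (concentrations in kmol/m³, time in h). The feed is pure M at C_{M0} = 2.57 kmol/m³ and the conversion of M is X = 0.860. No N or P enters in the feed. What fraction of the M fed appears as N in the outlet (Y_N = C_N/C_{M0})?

Exit C_M = C_{M0}(1−X) = 2.57×0.140 = 0.3598 kmol/m³.
In a CSTR the entire volume is at exit conditions, so r_N = 0.0638×0.3598^0.5 = 0.03827 and r_P = 0.0947×0.3598^1.5 = 0.02044.
Fraction of consumed M going to N: r_N/(r_N+r_P) = 0.6519.
C_N = 0.6519·C_{M0}·X = 0.6519×2.57×0.860 = 1.44 kmol/m³; Y_N = C_N/C_{M0} = 0.561.

0.561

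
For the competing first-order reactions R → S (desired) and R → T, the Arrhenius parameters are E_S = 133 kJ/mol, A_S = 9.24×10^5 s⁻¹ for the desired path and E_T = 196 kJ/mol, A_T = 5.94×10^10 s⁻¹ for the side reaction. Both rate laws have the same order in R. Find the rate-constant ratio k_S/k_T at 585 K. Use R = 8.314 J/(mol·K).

6.57

Since both paths have the same order in R, the concentration cancels and S_{S/T} = k_S/k_T = (A_S/A_T)·exp[(E_T−E_S)/(RT)].
(E_T−E_S)/(RT) = (196−133)×10³/(8.314×585) = 63000/4864 = 12.95.
k_S/k_T = (9.24×10^5/5.94×10^10)·exp(12.95) = 1.556×10^-5 × 4.222×10^5 = 6.57.
Since E_S < E_T, lowering the temperature improves selectivity toward S.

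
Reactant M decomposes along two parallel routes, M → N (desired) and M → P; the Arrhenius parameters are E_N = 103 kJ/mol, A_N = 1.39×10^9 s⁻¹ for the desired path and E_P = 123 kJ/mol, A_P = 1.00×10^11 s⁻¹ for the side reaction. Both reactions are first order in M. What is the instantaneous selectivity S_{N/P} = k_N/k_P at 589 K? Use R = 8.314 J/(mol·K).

k_N/k_P = (A_N/A_P)·exp[−(E_N−E_P)/(RT)] = (A_N/A_P)·exp[(E_P−E_N)/(RT)].
(E_P−E_N)/(RT) = (123−103)×10³/(8.314×589) = 20000/4897 = 4.084.
k_N/k_P = (1.39×10^9/1.00×10^11)·exp(4.084) = 0.01390 × 59.39 = 0.826.
Since E_N < E_P, lowering the temperature improves selectivity toward N.

0.826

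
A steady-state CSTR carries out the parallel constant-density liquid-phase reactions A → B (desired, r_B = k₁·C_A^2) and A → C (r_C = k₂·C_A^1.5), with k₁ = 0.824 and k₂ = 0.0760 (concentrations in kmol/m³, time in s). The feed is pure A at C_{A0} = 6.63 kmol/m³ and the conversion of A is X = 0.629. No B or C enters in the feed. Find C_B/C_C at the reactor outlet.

Exit C_A = C_{A0}(1−X) = 6.63×0.371 = 2.460 kmol/m³.
Rates in a CSTR are evaluated at the outlet concentration: r_B = 0.824×2.460^2 = 4.985, r_C = 0.0760×2.460^1.5 = 0.2932.
Overall selectivity = C_B/C_C = r_Bτ/(r_Cτ) = r_B/r_C = 17.0.

17.0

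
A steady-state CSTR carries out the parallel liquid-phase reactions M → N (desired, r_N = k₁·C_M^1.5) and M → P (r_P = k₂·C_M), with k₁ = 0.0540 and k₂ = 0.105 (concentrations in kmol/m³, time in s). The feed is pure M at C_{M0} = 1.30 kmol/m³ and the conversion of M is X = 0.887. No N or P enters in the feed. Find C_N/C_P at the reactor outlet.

Exit C_M = C_{M0}(1−X) = 1.30×0.113 = 0.1469 kmol/m³.
Rates in a CSTR are evaluated at the outlet concentration: r_N = 0.0540×0.1469^1.5 = 0.003040, r_P = 0.105×0.1469 = 0.01542.
Overall selectivity = C_N/C_P = r_Nτ/(r_Pτ) = r_N/r_P = 0.197.

0.197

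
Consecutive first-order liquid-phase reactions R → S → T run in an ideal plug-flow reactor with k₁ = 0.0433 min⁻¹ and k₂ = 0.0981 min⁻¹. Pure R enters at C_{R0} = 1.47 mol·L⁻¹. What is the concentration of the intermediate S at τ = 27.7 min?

For first-order series with pure R initially, C_S(τ) = k₁C_{R0}/(k₂−k₁)·(e^(−k₁τ) − e^(−k₂τ)).
e^(−k₁τ) = e^(−0.0433×27.7) = e^(−1.199) = 0.3014; e^(−k₂τ) = e^(−2.717) = 0.06605.
C_S = 0.0433×1.47/(0.0981−0.0433) × (0.3014−0.06605) = 1.162×0.2353 = 0.2733 mol·L⁻¹.

0.273 mol·L⁻¹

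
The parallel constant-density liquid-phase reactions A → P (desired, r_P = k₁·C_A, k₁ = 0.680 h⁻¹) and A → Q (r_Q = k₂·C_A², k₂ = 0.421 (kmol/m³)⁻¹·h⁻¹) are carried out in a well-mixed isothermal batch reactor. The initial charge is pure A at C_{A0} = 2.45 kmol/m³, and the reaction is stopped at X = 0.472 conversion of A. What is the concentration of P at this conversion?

C_A = C_{A0}(1−X) = 1.294 kmol/m³.
Along a PFR/batch, dC_P/dC_A = −r_P/(r_P+r_Q) = −k₁/(k₁+k₂·C_A).
Integrating from C_{A0} to C_A: C_P = (0.680/0.421)·ln[(0.680+0.421·2.45)/(0.680+0.421·1.29)] = 1.615·ln(1.711/1.225) = 0.5406 kmol/m³.

0.541 kmol/m³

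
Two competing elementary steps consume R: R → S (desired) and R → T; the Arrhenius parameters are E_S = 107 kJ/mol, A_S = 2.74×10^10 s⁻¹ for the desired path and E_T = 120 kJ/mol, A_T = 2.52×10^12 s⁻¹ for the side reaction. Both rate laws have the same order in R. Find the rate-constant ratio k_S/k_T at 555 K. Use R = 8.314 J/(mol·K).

0.182

Since both paths have the same order in R, the concentration cancels and S_{S/T} = k_S/k_T = (A_S/A_T)·exp[(E_T−E_S)/(RT)].
(E_T−E_S)/(RT) = (120−107)×10³/(8.314×555) = 13000/4614 = 2.817.
k_S/k_T = (2.74×10^10/2.52×10^12)·exp(2.817) = 0.01087 × 16.73 = 0.182.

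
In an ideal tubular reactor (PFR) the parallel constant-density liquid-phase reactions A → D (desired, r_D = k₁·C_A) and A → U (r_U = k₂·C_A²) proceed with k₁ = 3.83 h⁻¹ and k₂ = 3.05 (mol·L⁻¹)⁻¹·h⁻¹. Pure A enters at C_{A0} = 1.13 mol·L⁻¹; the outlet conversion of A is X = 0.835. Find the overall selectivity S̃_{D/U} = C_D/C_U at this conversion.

2.03

C_A = C_{A0}(1−X) = 0.1865 mol·L⁻¹.
Along a PFR/batch, dC_D/dC_A = −r_D/(r_D+r_U) = −k₁/(k₁+k₂·C_A).
Integrating from C_{A0} to C_A: C_D = (3.83/3.05)·ln[(3.83+3.05·1.13)/(3.83+3.05·0.186)] = 1.256·ln(7.276/4.399) = 0.6321 mol·L⁻¹.
C_U = (C_{A0}−C_A)−C_D = 0.3115 mol·L⁻¹; S̃_{D/U} = 0.6321/0.3115 = 2.03.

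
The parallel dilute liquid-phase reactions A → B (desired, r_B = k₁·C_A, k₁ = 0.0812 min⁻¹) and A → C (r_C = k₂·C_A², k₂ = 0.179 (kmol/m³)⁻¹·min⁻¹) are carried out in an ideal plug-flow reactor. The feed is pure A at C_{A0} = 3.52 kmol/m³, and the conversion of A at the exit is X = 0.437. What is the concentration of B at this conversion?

C_A = C_{A0}(1−X) = 1.982 kmol/m³.
Along a PFR/batch, dC_B/dC_A = −r_B/(r_B+r_C) = −k₁/(k₁+k₂·C_A).
Integrating from C_{A0} to C_A: C_B = (0.0812/0.179)·ln[(0.0812+0.179·3.52)/(0.0812+0.179·1.98)] = 0.4536·ln(0.7113/0.4359) = 0.2221 kmol/m³.

0.222 kmol/m³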